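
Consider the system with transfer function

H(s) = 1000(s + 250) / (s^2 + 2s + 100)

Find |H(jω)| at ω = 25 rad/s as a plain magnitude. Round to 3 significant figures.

At s = jω = j25:
zero (s+250): 250 + j25 → |·| = √(250²+25²) = √63125 ≈ 251.25, ∠ = arctan(25/250) ≈ 5.71°
quadratic: (j25)² + 2·j25 + 100 = -525 + j50 → |·| ≈ 527.38, ∠ ≈ 174.56°
|H| = 1000 · 251.25 / 527.38 ≈ 476.41

476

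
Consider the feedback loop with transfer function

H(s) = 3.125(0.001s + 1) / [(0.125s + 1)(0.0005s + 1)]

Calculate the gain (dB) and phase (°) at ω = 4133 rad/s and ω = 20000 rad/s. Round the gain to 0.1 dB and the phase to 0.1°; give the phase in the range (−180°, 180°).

At ω = 4133 rad/s:
zero (1 + j4133·0.001) = 1 + j4.133 → |·| ≈ 4.2523, ∠ ≈ 76.40°
pole (1 + j4133·0.125) = 1 + j516.625 → |·| ≈ 516.63, ∠ ≈ 89.89°
pole (1 + j4133·0.0005) = 1 + j2.0665 → |·| ≈ 2.2957, ∠ ≈ 64.18°
|H| = 3.125 · 4.2523 / (516.63 · 2.2957) ≈ 0.011204
Gain = 20 log₁₀(0.011204) ≈ -39.01 dB
∠H = (76.40°) − (89.89° + 64.18°) = -77.67°

At ω = 20000 rad/s:
zero (1 + j20000·0.001) = 1 + j20 → |·| ≈ 20.025, ∠ ≈ 87.14°
pole (1 + j20000·0.125) = 1 + j2500 → |·| ≈ 2500, ∠ ≈ 89.98°
pole (1 + j20000·0.0005) = 1 + j10 → |·| ≈ 10.05, ∠ ≈ 84.29°
|H| = 3.125 · 20.025 / (2500 · 10.05) ≈ 0.0024907
Gain = 20 log₁₀(0.0024907) ≈ -52.07 dB
∠H = (87.14°) − (89.98° + 84.29°) = -87.13°

ω = 4133: -39.0 dB, -77.7°; ω = 20000: -52.1 dB, -87.1°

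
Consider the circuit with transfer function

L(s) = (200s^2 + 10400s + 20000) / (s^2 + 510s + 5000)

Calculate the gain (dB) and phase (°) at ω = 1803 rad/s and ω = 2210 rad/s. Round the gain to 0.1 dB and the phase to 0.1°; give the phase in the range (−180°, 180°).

Substitute s = j1803:
Numerator: 200(j1803)^2 + 10400(j1803) + 20000 = -650141800 + j18751200
Denominator: (j1803)^2 + 510(j1803) + 5000 = -3245809 + j919530
|N| = √(650141800² + 18751200²) ≈ 6.5041e+08, ∠N ≈ 178.35°
|D| = √(3245809² + 919530²) ≈ 3.3735e+06, ∠D ≈ 164.18°
|L| = 6.5041e+08 / 3.3735e+06 ≈ 192.8
Gain = 20 log₁₀(192.8) ≈ 45.70 dB
∠L = 178.35° − 164.18° = 14.17°

Substitute s = j2210:
Numerator: 200(j2210)^2 + 10400(j2210) + 20000 = -976800000 + j22984000
Denominator: (j2210)^2 + 510(j2210) + 5000 = -4879100 + j1127100
|N| = √(976800000² + 22984000²) ≈ 9.7707e+08, ∠N ≈ 178.65°
|D| = √(4879100² + 1127100²) ≈ 5.0076e+06, ∠D ≈ 166.99°
|L| = 9.7707e+08 / 5.0076e+06 ≈ 195.12
Gain = 20 log₁₀(195.12) ≈ 45.81 dB
∠L = 178.65° − 166.99° = 11.66°

ω = 1803: 45.7 dB, 14.2°; ω = 2210: 45.8 dB, 11.7°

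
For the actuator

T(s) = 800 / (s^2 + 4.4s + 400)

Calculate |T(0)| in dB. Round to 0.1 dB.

T(0) = 800 / 400 = 2
20 log₁₀(2) ≈ 6.02 dB

6.0 dB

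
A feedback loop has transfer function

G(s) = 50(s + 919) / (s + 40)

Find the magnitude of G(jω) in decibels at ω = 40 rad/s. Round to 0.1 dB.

At s = jω = j40:
zero (s+919): 919 + j40 → |·| = √(919²+40²) = √846161 ≈ 919.87, ∠ = arctan(40/919) ≈ 2.49°
pole (s+40): 40 + j40 → |·| = √(40²+40²) = √3200 ≈ 56.569, ∠ = arctan(40/40) ≈ 45.00°
|G| = 50 · 919.87 / 56.569 ≈ 813.05
Gain = 20 log₁₀(813.05) ≈ 58.20 dB

58.2 dB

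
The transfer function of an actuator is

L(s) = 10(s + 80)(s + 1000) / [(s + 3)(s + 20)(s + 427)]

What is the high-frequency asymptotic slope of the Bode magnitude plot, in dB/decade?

-20 dB/decade

Each pole contributes −20 dB/decade at high frequency; each zero contributes +20 dB/decade.
Net: 2 zero(s) − 3 pole(s) → -20 dB/decade.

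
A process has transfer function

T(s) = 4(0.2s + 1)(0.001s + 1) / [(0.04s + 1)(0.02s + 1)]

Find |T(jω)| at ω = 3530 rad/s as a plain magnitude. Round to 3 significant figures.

1.04

At ω = 3530 rad/s:
zero (1 + j3530·0.2) = 1 + j706 → |·| ≈ 706, ∠ ≈ 89.92°
zero (1 + j3530·0.001) = 1 + j3.53 → |·| ≈ 3.6689, ∠ ≈ 74.18°
pole (1 + j3530·0.04) = 1 + j141.2 → |·| ≈ 141.2, ∠ ≈ 89.59°
pole (1 + j3530·0.02) = 1 + j70.6 → |·| ≈ 70.607, ∠ ≈ 89.19°
|T| = 4 · 706 · 3.6689 / (141.2 · 70.607) ≈ 1.0392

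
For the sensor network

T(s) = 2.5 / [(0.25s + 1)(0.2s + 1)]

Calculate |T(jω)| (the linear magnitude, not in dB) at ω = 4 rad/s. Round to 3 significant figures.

1.38

At ω = 4 rad/s:
pole (1 + j4·0.25) = 1 + j1 → |·| ≈ 1.4142, ∠ ≈ 45.00°
pole (1 + j4·0.2) = 1 + j0.8 → |·| ≈ 1.2806, ∠ ≈ 38.66°
|T| = 2.5 · 1 / (1.4142 · 1.2806) ≈ 1.3804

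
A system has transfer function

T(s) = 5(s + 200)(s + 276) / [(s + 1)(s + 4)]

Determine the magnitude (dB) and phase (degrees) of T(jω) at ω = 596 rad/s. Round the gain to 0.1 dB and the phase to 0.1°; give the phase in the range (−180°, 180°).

15.3 dB, -42.9°

At s = jω = j596:
zero (s+200): 200 + j596 → |·| = √(200²+596²) = √395216 ≈ 628.66, ∠ = arctan(596/200) ≈ 71.45°
zero (s+276): 276 + j596 → |·| = √(276²+596²) = √431392 ≈ 656.8, ∠ = arctan(596/276) ≈ 65.15°
pole (s+1): 1 + j596 → |·| = √(1²+596²) = √355217 ≈ 596, ∠ = arctan(596/1) ≈ 89.90°
pole (s+4): 4 + j596 → |·| = √(4²+596²) = √355232 ≈ 596.01, ∠ = arctan(596/4) ≈ 89.62°
|T| = 5 · 4.129e+05 / 3.5522e+05 ≈ 5.8119
Gain = 20 log₁₀(5.8119) ≈ 15.29 dB
∠T = 136.60° − 179.52° = -42.92°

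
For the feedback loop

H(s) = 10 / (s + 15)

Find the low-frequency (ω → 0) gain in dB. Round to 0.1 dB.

H(0) = 10 / (15) ≈ 0.66667
20 log₁₀(0.66667) ≈ -3.52 dB

-3.5 dB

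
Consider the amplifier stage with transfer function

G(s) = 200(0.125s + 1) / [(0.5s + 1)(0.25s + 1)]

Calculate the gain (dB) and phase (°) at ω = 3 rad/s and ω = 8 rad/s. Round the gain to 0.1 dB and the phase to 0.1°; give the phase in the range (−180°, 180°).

ω = 3: 39.5 dB, -72.6°; ω = 8: 29.7 dB, -94.4°

At ω = 3 rad/s:
zero (1 + j3·0.125) = 1 + j0.375 → |·| ≈ 1.068, ∠ ≈ 20.56°
pole (1 + j3·0.5) = 1 + j1.5 → |·| ≈ 1.8028, ∠ ≈ 56.31°
pole (1 + j3·0.25) = 1 + j0.75 → |·| ≈ 1.25, ∠ ≈ 36.87°
|G| = 200 · 1.068 / (1.8028 · 1.25) ≈ 94.786
Gain = 20 log₁₀(94.786) ≈ 39.53 dB
∠G = (20.56°) − (56.31° + 36.87°) = -72.62°

At ω = 8 rad/s:
zero (1 + j8·0.125) = 1 + j1 → |·| ≈ 1.4142, ∠ ≈ 45.00°
pole (1 + j8·0.5) = 1 + j4 → |·| ≈ 4.1231, ∠ ≈ 75.96°
pole (1 + j8·0.25) = 1 + j2 → |·| ≈ 2.2361, ∠ ≈ 63.43°
|G| = 200 · 1.4142 / (4.1231 · 2.2361) ≈ 30.678
Gain = 20 log₁₀(30.678) ≈ 29.74 dB
∠G = (45.00°) − (75.96° + 63.43°) = -94.39°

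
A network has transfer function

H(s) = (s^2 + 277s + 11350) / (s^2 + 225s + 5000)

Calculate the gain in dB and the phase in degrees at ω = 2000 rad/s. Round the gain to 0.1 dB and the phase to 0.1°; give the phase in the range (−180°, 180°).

0.0 dB, -1.5°

Substitute s = j2000:
Numerator: (j2000)^2 + 277(j2000) + 11350 = -3988650 + j554000
Denominator: (j2000)^2 + 225(j2000) + 5000 = -3995000 + j450000
|N| = √(3988650² + 554000²) ≈ 4.0269e+06, ∠N ≈ 172.09°
|D| = √(3995000² + 450000²) ≈ 4.0203e+06, ∠D ≈ 173.57°
|H| = 4.0269e+06 / 4.0203e+06 ≈ 1.0016
Gain = 20 log₁₀(1.0016) ≈ 0.01 dB
∠H = 172.09° − 173.57° = -1.48°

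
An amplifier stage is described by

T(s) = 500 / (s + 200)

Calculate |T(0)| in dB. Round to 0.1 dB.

8.0 dB

T(0) = 500 / (200) = 2.5
20 log₁₀(2.5) ≈ 7.96 dB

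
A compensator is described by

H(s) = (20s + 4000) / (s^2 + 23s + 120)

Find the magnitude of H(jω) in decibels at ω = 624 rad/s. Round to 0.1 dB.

-29.5 dB

Substitute s = j624:
Numerator: 20(j624) + 4000 = 4000 + j12480
Denominator: (j624)^2 + 23(j624) + 120 = -389256 + j14352
|N| = √(4000² + 12480²) ≈ 13105, ∠N ≈ 72.23°
|D| = √(389256² + 14352²) ≈ 3.8952e+05, ∠D ≈ 177.89°
|H| = 13105 / 3.8952e+05 ≈ 0.033644
Gain = 20 log₁₀(0.033644) ≈ -29.46 dB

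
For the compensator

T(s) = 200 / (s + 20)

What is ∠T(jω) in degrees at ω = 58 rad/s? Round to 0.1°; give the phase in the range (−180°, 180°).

-71.0°

At s = jω = j58:
pole (s+20): 20 + j58 → |·| = √(20²+58²) = √3764 ≈ 61.351, ∠ = arctan(58/20) ≈ 70.97°
∠T = 0.00° − 70.97° = -70.97°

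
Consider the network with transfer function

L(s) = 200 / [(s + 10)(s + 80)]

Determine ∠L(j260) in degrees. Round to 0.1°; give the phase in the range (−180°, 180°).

At s = jω = j260:
pole (s+10): 10 + j260 → |·| = √(10²+260²) = √67700 ≈ 260.19, ∠ = arctan(260/10) ≈ 87.80°
pole (s+80): 80 + j260 → |·| = √(80²+260²) = √74000 ≈ 272.03, ∠ = arctan(260/80) ≈ 72.90°
∠L = 0.00° − 160.70° = -160.70°

-160.7°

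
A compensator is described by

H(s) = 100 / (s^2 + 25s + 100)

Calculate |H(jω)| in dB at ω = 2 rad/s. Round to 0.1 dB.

-0.7 dB

Substitute s = j2:
Numerator: 100 = 100 + j0
Denominator: (j2)^2 + 25(j2) + 100 = 96 + j50
|N| = √(100² + 0²) ≈ 100, ∠N ≈ 0.00°
|D| = √(96² + 50²) ≈ 108.24, ∠D ≈ 27.51°
|H| = 100 / 108.24 ≈ 0.92387
Gain = 20 log₁₀(0.92387) ≈ -0.69 dB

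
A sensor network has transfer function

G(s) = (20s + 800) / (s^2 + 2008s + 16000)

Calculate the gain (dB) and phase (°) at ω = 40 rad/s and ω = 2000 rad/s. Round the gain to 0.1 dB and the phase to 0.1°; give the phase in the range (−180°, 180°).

Substitute s = j40:
Numerator: 20(j40) + 800 = 800 + j800
Denominator: (j40)^2 + 2008(j40) + 16000 = 14400 + j80320
|N| = √(800² + 800²) ≈ 1131.4, ∠N ≈ 45.00°
|D| = √(14400² + 80320²) ≈ 81601, ∠D ≈ 79.84°
|G| = 1131.4 / 81601 ≈ 0.013865
Gain = 20 log₁₀(0.013865) ≈ -37.16 dB
∠G = 45.00° − 79.84° = -34.84°

Substitute s = j2000:
Numerator: 20(j2000) + 800 = 800 + j40000
Denominator: (j2000)^2 + 2008(j2000) + 16000 = -3984000 + j4016000
|N| = √(800² + 40000²) ≈ 40008, ∠N ≈ 88.85°
|D| = √(3984000² + 4016000²) ≈ 5.6569e+06, ∠D ≈ 134.77°
|G| = 40008 / 5.6569e+06 ≈ 0.0070724
Gain = 20 log₁₀(0.0070724) ≈ -43.01 dB
∠G = 88.85° − 134.77° = -45.92°

ω = 40: -37.2 dB, -34.8°; ω = 2000: -43.0 dB, -45.9°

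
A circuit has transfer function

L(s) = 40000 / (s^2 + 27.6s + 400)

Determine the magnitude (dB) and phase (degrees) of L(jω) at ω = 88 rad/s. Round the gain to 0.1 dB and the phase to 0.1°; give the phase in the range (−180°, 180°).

14.3 dB, -161.7°

At s = jω = j88:
quadratic: (j88)² + 27.6·j88 + 400 = -7344 + j2428.8 → |·| ≈ 7735.2, ∠ ≈ 161.70°
|L| = 40000 / 7735.2 ≈ 5.1712
Gain = 20 log₁₀(5.1712) ≈ 14.27 dB
∠L = 0.00° − 161.70° = -161.70°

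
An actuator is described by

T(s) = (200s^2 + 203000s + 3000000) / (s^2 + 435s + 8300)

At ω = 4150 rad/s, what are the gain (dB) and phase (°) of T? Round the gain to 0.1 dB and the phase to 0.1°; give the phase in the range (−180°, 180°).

46.2 dB, -7.8°

Substitute s = j4150:
Numerator: 200(j4150)^2 + 203000(j4150) + 3000000 = -3441500000 + j842450000
Denominator: (j4150)^2 + 435(j4150) + 8300 = -17214200 + j1805250
|N| = √(3441500000² + 842450000²) ≈ 3.5431e+09, ∠N ≈ 166.24°
|D| = √(17214200² + 1805250²) ≈ 1.7309e+07, ∠D ≈ 174.01°
|T| = 3.5431e+09 / 1.7309e+07 ≈ 204.7
Gain = 20 log₁₀(204.7) ≈ 46.22 dB
∠T = 166.24° − 174.01° = -7.77°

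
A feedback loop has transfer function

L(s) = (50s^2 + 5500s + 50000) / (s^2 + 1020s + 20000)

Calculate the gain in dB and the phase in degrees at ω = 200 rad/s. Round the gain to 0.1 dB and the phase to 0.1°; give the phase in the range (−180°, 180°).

20.8 dB, 55.0°

Substitute s = j200:
Numerator: 50(j200)^2 + 5500(j200) + 50000 = -1950000 + j1100000
Denominator: (j200)^2 + 1020(j200) + 20000 = -20000 + j204000
|N| = √(1950000² + 1100000²) ≈ 2.2389e+06, ∠N ≈ 150.57°
|D| = √(20000² + 204000²) ≈ 2.0498e+05, ∠D ≈ 95.60°
|L| = 2.2389e+06 / 2.0498e+05 ≈ 10.923
Gain = 20 log₁₀(10.923) ≈ 20.77 dB
∠L = 150.57° − 95.60° = 54.97°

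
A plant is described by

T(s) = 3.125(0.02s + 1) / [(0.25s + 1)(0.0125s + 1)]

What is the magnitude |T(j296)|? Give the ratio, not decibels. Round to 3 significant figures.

At ω = 296 rad/s:
zero (1 + j296·0.02) = 1 + j5.92 → |·| ≈ 6.0039, ∠ ≈ 80.41°
pole (1 + j296·0.25) = 1 + j74 → |·| ≈ 74.007, ∠ ≈ 89.23°
pole (1 + j296·0.0125) = 1 + j3.7 → |·| ≈ 3.8328, ∠ ≈ 74.88°
|T| = 3.125 · 6.0039 / (74.007 · 3.8328) ≈ 0.066145

0.0661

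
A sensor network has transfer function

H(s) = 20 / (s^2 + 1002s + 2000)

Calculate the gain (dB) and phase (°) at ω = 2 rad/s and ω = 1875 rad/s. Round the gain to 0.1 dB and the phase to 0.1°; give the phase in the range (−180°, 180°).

Substitute s = j2:
Numerator: 20 = 20 + j0
Denominator: (j2)^2 + 1002(j2) + 2000 = 1996 + j2004
|N| = √(20² + 0²) ≈ 20, ∠N ≈ 0.00°
|D| = √(1996² + 2004²) ≈ 2828.4, ∠D ≈ 45.11°
|H| = 20 / 2828.4 ≈ 0.0070711
Gain = 20 log₁₀(0.0070711) ≈ -43.01 dB
∠H = 0.00° − 45.11° = -45.11°

Substitute s = j1875:
Numerator: 20 = 20 + j0
Denominator: (j1875)^2 + 1002(j1875) + 2000 = -3513625 + j1878750
|N| = √(20² + 0²) ≈ 20, ∠N ≈ 0.00°
|D| = √(3513625² + 1878750²) ≈ 3.9844e+06, ∠D ≈ 151.87°
|H| = 20 / 3.9844e+06 ≈ 5.0196e-06
Gain = 20 log₁₀(5.0196e-06) ≈ -105.99 dB
∠H = 0.00° − 151.87° = -151.87°

ω = 2: -43.0 dB, -45.1°; ω = 1875: -106.0 dB, -151.9°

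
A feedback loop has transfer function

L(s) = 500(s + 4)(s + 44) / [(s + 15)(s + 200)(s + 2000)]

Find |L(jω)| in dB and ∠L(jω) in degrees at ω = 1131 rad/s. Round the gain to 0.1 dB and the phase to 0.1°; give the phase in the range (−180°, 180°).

-13.4 dB, -21.1°

At s = jω = j1131:
zero (s+4): 4 + j1131 → |·| = √(4²+1131²) = √1279177 ≈ 1131, ∠ = arctan(1131/4) ≈ 89.80°
zero (s+44): 44 + j1131 → |·| = √(44²+1131²) = √1281097 ≈ 1131.9, ∠ = arctan(1131/44) ≈ 87.77°
pole (s+15): 15 + j1131 → |·| = √(15²+1131²) = √1279386 ≈ 1131.1, ∠ = arctan(1131/15) ≈ 89.24°
pole (s+200): 200 + j1131 → |·| = √(200²+1131²) = √1319161 ≈ 1148.5, ∠ = arctan(1131/200) ≈ 79.97°
pole (s+2000): 2000 + j1131 → |·| = √(2000²+1131²) = √5279161 ≈ 2297.6, ∠ = arctan(1131/2000) ≈ 29.49°
|L| = 500 · 1.2802e+06 / 2.9847e+09 ≈ 0.21446
Gain = 20 log₁₀(0.21446) ≈ -13.37 dB
∠L = 177.57° − 198.70° = -21.13°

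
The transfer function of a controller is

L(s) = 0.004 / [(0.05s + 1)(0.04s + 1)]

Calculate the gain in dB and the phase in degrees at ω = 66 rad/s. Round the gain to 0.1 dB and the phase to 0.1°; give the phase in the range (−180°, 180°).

-67.7 dB, -142.4°

At ω = 66 rad/s:
pole (1 + j66·0.05) = 1 + j3.3 → |·| ≈ 3.4482, ∠ ≈ 73.14°
pole (1 + j66·0.04) = 1 + j2.64 → |·| ≈ 2.823, ∠ ≈ 69.25°
|L| = 0.004 · 1 / (3.4482 · 2.823) ≈ 0.00041092
Gain = 20 log₁₀(0.00041092) ≈ -67.72 dB
∠L = (0°) − (73.14° + 69.25°) = -142.39°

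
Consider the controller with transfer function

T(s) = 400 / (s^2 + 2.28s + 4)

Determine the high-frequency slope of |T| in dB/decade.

Each pole contributes −20 dB/decade at high frequency; each zero contributes +20 dB/decade.
Net: 0 zero(s) − 2 pole(s) → -40 dB/decade.

-40 dB/decade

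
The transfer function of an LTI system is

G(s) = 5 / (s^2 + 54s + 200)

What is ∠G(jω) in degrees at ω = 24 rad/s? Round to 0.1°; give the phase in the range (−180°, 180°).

Substitute s = j24:
Numerator: 5 = 5 + j0
Denominator: (j24)^2 + 54(j24) + 200 = -376 + j1296
|N| = √(5² + 0²) ≈ 5, ∠N ≈ 0.00°
|D| = √(376² + 1296²) ≈ 1349.4, ∠D ≈ 106.18°
∠G = 0.00° − 106.18° = -106.18°

-106.2°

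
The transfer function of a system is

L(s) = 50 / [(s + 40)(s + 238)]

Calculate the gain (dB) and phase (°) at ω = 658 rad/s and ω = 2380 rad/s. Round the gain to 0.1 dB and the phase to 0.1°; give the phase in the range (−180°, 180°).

ω = 658: -79.3 dB, -156.6°; ω = 2380: -101.1 dB, -173.3°

At s = jω = j658:
pole (s+40): 40 + j658 → |·| = √(40²+658²) = √434564 ≈ 659.21, ∠ = arctan(658/40) ≈ 86.52°
pole (s+238): 238 + j658 → |·| = √(238²+658²) = √489608 ≈ 699.72, ∠ = arctan(658/238) ≈ 70.11°
|L| = 50 / 4.6126e+05 ≈ 0.0001084
Gain = 20 log₁₀(0.0001084) ≈ -79.30 dB
∠L = 0.00° − 156.63° = -156.63°

At s = jω = j2380:
pole (s+40): 40 + j2380 → |·| = √(40²+2380²) = √5666000 ≈ 2380.3, ∠ = arctan(2380/40) ≈ 89.04°
pole (s+238): 238 + j2380 → |·| = √(238²+2380²) = √5721044 ≈ 2391.9, ∠ = arctan(2380/238) ≈ 84.29°
|L| = 50 / 5.6934e+06 ≈ 8.7821e-06
Gain = 20 log₁₀(8.7821e-06) ≈ -101.13 dB
∠L = 0.00° − 173.33° = -173.33°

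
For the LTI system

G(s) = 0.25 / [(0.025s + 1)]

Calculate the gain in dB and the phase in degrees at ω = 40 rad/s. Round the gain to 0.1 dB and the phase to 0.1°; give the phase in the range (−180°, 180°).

At ω = 40 rad/s:
pole (1 + j40·0.025) = 1 + j1 → |·| ≈ 1.4142, ∠ ≈ 45.00°
|G| = 0.25 · 1 / (1.4142) ≈ 0.17678
Gain = 20 log₁₀(0.17678) ≈ -15.05 dB
∠G = (0°) − (45.00°) = -45.00°

-15.1 dB, -45.0°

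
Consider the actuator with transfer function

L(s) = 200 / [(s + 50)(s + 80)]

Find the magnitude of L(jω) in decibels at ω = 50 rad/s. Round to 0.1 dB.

-30.5 dB

At s = jω = j50:
pole (s+50): 50 + j50 → |·| = √(50²+50²) = √5000 ≈ 70.711, ∠ = arctan(50/50) ≈ 45.00°
pole (s+80): 80 + j50 → |·| = √(80²+50²) = √8900 ≈ 94.34, ∠ = arctan(50/80) ≈ 32.01°
|L| = 200 / 6670.9 ≈ 0.029981
Gain = 20 log₁₀(0.029981) ≈ -30.46 dB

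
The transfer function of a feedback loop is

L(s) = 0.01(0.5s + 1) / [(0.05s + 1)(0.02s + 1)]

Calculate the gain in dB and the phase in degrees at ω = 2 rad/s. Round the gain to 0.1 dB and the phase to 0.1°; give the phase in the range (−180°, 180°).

At ω = 2 rad/s:
zero (1 + j2·0.5) = 1 + j1 → |·| ≈ 1.4142, ∠ ≈ 45.00°
pole (1 + j2·0.05) = 1 + j0.1 → |·| ≈ 1.005, ∠ ≈ 5.71°
pole (1 + j2·0.02) = 1 + j0.04 → |·| ≈ 1.0008, ∠ ≈ 2.29°
|L| = 0.01 · 1.4142 / (1.005 · 1.0008) ≈ 0.01406
Gain = 20 log₁₀(0.01406) ≈ -37.04 dB
∠L = (45.00°) − (5.71° + 2.29°) = 37.00°

-37.0 dB, 37.0°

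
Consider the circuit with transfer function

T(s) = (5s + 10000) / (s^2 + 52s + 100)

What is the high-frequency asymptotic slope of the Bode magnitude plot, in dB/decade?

Each pole contributes −20 dB/decade at high frequency; each zero contributes +20 dB/decade.
Net: 1 zero(s) − 2 pole(s) → -20 dB/decade.

-20 dB/decade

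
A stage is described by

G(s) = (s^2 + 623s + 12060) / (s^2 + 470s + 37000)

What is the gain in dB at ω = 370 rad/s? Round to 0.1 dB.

Substitute s = j370:
Numerator: (j370)^2 + 623(j370) + 12060 = -124840 + j230510
Denominator: (j370)^2 + 470(j370) + 37000 = -99900 + j173900
|N| = √(124840² + 230510²) ≈ 2.6214e+05, ∠N ≈ 118.44°
|D| = √(99900² + 173900²) ≈ 2.0055e+05, ∠D ≈ 119.88°
|G| = 2.6214e+05 / 2.0055e+05 ≈ 1.3071
Gain = 20 log₁₀(1.3071) ≈ 2.33 dB

2.3 dB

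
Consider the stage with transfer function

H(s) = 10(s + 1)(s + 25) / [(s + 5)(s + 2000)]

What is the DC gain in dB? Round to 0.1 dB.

-32.0 dB

H(0) = 10·1·25 / (5·2000) = 0.025
20 log₁₀(0.025) ≈ -32.04 dB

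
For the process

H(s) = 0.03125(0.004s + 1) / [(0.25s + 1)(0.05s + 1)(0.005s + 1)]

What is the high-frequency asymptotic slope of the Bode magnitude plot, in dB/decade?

Each pole contributes −20 dB/decade at high frequency; each zero contributes +20 dB/decade.
Net: 1 zero(s) − 3 pole(s) → -40 dB/decade.

-40 dB/decade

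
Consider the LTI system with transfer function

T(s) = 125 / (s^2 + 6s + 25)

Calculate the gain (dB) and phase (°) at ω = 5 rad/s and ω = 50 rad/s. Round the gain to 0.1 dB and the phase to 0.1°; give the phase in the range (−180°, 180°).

ω = 5: 12.4 dB, -90.0°; ω = 50: -26.0 dB, -173.1°

At s = jω = j5:
quadratic: (j5)² + 6·j5 + 25 = 0 + j30 → |·| ≈ 30, ∠ ≈ 90.00°
|T| = 125 / 30 ≈ 4.1667
Gain = 20 log₁₀(4.1667) ≈ 12.40 dB
∠T = 0.00° − 90.00° = -90.00°

At s = jω = j50:
quadratic: (j50)² + 6·j50 + 25 = -2475 + j300 → |·| ≈ 2493.1, ∠ ≈ 173.09°
|T| = 125 / 2493.1 ≈ 0.050138
Gain = 20 log₁₀(0.050138) ≈ -26.00 dB
∠T = 0.00° − 173.09° = -173.09°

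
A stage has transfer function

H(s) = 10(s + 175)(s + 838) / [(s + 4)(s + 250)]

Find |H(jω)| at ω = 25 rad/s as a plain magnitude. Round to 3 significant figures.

233

At s = jω = j25:
zero (s+175): 175 + j25 → |·| = √(175²+25²) = √31250 ≈ 176.78, ∠ = arctan(25/175) ≈ 8.13°
zero (s+838): 838 + j25 → |·| = √(838²+25²) = √702869 ≈ 838.37, ∠ = arctan(25/838) ≈ 1.71°
pole (s+4): 4 + j25 → |·| = √(4²+25²) = √641 ≈ 25.318, ∠ = arctan(25/4) ≈ 80.91°
pole (s+250): 250 + j25 → |·| = √(250²+25²) = √63125 ≈ 251.25, ∠ = arctan(25/250) ≈ 5.71°
|H| = 10 · 1.4821e+05 / 6361.1 ≈ 232.99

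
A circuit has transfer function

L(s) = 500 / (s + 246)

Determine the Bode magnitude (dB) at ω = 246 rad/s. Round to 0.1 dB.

Substitute s = j246:
Numerator: 500 = 500 + j0
Denominator: (j246) + 246 = 246 + j246
|N| = √(500² + 0²) ≈ 500, ∠N ≈ 0.00°
|D| = √(246² + 246²) ≈ 347.9, ∠D ≈ 45.00°
|L| = 500 / 347.9 ≈ 1.4372
Gain = 20 log₁₀(1.4372) ≈ 3.15 dB

3.2 dB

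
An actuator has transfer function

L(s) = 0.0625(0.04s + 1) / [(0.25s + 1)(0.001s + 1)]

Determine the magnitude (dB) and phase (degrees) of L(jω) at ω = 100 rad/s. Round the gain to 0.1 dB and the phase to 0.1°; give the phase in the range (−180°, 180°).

-39.8 dB, -17.5°

At ω = 100 rad/s:
zero (1 + j100·0.04) = 1 + j4 → |·| ≈ 4.1231, ∠ ≈ 75.96°
pole (1 + j100·0.25) = 1 + j25 → |·| ≈ 25.02, ∠ ≈ 87.71°
pole (1 + j100·0.001) = 1 + j0.1 → |·| ≈ 1.005, ∠ ≈ 5.71°
|L| = 0.0625 · 4.1231 / (25.02 · 1.005) ≈ 0.010248
Gain = 20 log₁₀(0.010248) ≈ -39.79 dB
∠L = (75.96°) − (87.71° + 5.71°) = -17.46°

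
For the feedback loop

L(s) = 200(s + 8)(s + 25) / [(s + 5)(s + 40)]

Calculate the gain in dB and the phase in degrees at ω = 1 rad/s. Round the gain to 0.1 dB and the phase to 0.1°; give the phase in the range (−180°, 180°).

45.9 dB, -3.3°

At s = jω = j1:
zero (s+8): 8 + j1 → |·| = √(8²+1²) = √65 ≈ 8.0623, ∠ = arctan(1/8) ≈ 7.13°
zero (s+25): 25 + j1 → |·| = √(25²+1²) = √626 ≈ 25.02, ∠ = arctan(1/25) ≈ 2.29°
pole (s+5): 5 + j1 → |·| = √(5²+1²) = √26 ≈ 5.099, ∠ = arctan(1/5) ≈ 11.31°
pole (s+40): 40 + j1 → |·| = √(40²+1²) = √1601 ≈ 40.012, ∠ = arctan(1/40) ≈ 1.43°
|L| = 200 · 201.72 / 204.02 ≈ 197.75
Gain = 20 log₁₀(197.75) ≈ 45.92 dB
∠L = 9.42° − 12.74° = -3.32°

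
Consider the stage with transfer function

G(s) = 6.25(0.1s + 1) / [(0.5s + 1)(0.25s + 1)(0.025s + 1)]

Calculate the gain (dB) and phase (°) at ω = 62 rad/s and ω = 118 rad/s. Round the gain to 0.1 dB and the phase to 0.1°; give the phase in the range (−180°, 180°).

ω = 62: -27.1 dB, -150.8°; ω = 118: -37.3 dB, -163.2°

At ω = 62 rad/s:
zero (1 + j62·0.1) = 1 + j6.2 → |·| ≈ 6.2801, ∠ ≈ 80.84°
pole (1 + j62·0.5) = 1 + j31 → |·| ≈ 31.016, ∠ ≈ 88.15°
pole (1 + j62·0.25) = 1 + j15.5 → |·| ≈ 15.532, ∠ ≈ 86.31°
pole (1 + j62·0.025) = 1 + j1.55 → |·| ≈ 1.8446, ∠ ≈ 57.17°
|G| = 6.25 · 6.2801 / (31.016 · 15.532 · 1.8446) ≈ 0.04417
Gain = 20 log₁₀(0.04417) ≈ -27.10 dB
∠G = (80.84°) − (88.15° + 86.31° + 57.17°) = -150.79°

At ω = 118 rad/s:
zero (1 + j118·0.1) = 1 + j11.8 → |·| ≈ 11.842, ∠ ≈ 85.16°
pole (1 + j118·0.5) = 1 + j59 → |·| ≈ 59.008, ∠ ≈ 89.03°
pole (1 + j118·0.25) = 1 + j29.5 → |·| ≈ 29.517, ∠ ≈ 88.06°
pole (1 + j118·0.025) = 1 + j2.95 → |·| ≈ 3.1149, ∠ ≈ 71.27°
|G| = 6.25 · 11.842 / (59.008 · 29.517 · 3.1149) ≈ 0.013642
Gain = 20 log₁₀(0.013642) ≈ -37.30 dB
∠G = (85.16°) − (89.03° + 88.06° + 71.27°) = -163.20°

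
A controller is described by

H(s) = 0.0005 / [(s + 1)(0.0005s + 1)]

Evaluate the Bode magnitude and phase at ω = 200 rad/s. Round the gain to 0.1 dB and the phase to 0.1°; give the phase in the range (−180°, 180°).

-112.1 dB, -95.4°

At ω = 200 rad/s:
pole (1 + j200·1) = 1 + j200 → |·| ≈ 200, ∠ ≈ 89.71°
pole (1 + j200·0.0005) = 1 + j0.1 → |·| ≈ 1.005, ∠ ≈ 5.71°
|H| = 0.0005 · 1 / (200 · 1.005) ≈ 2.4876e-06
Gain = 20 log₁₀(2.4876e-06) ≈ -112.08 dB
∠H = (0°) − (89.71° + 5.71°) = -95.42°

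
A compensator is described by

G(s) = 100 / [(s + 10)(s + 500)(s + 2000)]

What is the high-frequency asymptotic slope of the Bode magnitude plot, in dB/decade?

-60 dB/decade

Each pole contributes −20 dB/decade at high frequency; each zero contributes +20 dB/decade.
Net: 0 zero(s) − 3 pole(s) → -60 dB/decade.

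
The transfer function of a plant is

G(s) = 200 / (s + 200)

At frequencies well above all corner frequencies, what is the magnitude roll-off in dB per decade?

-20 dB/decade

Each pole contributes −20 dB/decade at high frequency; each zero contributes +20 dB/decade.
Net: 0 zero(s) − 1 pole(s) → -20 dB/decade.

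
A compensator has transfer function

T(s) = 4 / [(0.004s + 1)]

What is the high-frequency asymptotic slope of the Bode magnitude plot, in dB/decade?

Each pole contributes −20 dB/decade at high frequency; each zero contributes +20 dB/decade.
Net: 0 zero(s) − 1 pole(s) → -20 dB/decade.

-20 dB/decade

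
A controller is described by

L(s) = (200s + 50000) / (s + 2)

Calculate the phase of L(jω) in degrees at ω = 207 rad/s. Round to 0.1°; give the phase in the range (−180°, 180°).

Substitute s = j207:
Numerator: 200(j207) + 50000 = 50000 + j41400
Denominator: (j207) + 2 = 2 + j207
|N| = √(50000² + 41400²) ≈ 64915, ∠N ≈ 39.62°
|D| = √(2² + 207²) ≈ 207.01, ∠D ≈ 89.45°
∠L = 39.62° − 89.45° = -49.83°

-49.8°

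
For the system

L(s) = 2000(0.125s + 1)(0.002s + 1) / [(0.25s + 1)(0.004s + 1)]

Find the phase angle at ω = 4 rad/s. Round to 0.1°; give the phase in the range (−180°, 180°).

At ω = 4 rad/s:
zero (1 + j4·0.125) = 1 + j0.5 → |·| ≈ 1.118, ∠ ≈ 26.57°
zero (1 + j4·0.002) = 1 + j0.008 → |·| ≈ 1, ∠ ≈ 0.46°
pole (1 + j4·0.25) = 1 + j1 → |·| ≈ 1.4142, ∠ ≈ 45.00°
pole (1 + j4·0.004) = 1 + j0.016 → |·| ≈ 1.0001, ∠ ≈ 0.92°
∠L = (26.57° + 0.46°) − (45.00° + 0.92°) = -18.89°

-18.9°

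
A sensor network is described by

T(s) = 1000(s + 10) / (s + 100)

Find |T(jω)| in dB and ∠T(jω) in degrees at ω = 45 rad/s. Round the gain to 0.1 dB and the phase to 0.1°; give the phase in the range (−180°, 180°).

52.5 dB, 53.2°

At s = jω = j45:
zero (s+10): 10 + j45 → |·| = √(10²+45²) = √2125 ≈ 46.098, ∠ = arctan(45/10) ≈ 77.47°
pole (s+100): 100 + j45 → |·| = √(100²+45²) = √12025 ≈ 109.66, ∠ = arctan(45/100) ≈ 24.23°
|T| = 1000 · 46.098 / 109.66 ≈ 420.37
Gain = 20 log₁₀(420.37) ≈ 52.47 dB
∠T = 77.47° − 24.23° = 53.24°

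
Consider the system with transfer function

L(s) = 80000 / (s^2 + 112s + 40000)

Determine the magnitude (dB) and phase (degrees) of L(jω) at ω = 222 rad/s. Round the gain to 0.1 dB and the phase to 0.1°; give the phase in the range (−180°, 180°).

9.6 dB, -110.5°

At s = jω = j222:
quadratic: (j222)² + 112·j222 + 40000 = -9284 + j24864 → |·| ≈ 26541, ∠ ≈ 110.48°
|L| = 80000 / 26541 ≈ 3.0142
Gain = 20 log₁₀(3.0142) ≈ 9.58 dB
∠L = 0.00° − 110.48° = -110.48°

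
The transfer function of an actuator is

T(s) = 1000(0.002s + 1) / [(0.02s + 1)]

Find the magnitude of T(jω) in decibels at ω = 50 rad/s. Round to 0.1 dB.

At ω = 50 rad/s:
zero (1 + j50·0.002) = 1 + j0.1 → |·| ≈ 1.005, ∠ ≈ 5.71°
pole (1 + j50·0.02) = 1 + j1 → |·| ≈ 1.4142, ∠ ≈ 45.00°
|T| = 1000 · 1.005 / (1.4142) ≈ 710.65
Gain = 20 log₁₀(710.65) ≈ 57.03 dB

57.0 dB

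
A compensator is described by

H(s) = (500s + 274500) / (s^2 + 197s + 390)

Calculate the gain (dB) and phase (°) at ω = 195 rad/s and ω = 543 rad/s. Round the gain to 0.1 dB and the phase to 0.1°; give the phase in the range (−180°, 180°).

Substitute s = j195:
Numerator: 500(j195) + 274500 = 274500 + j97500
Denominator: (j195)^2 + 197(j195) + 390 = -37635 + j38415
|N| = √(274500² + 97500²) ≈ 2.913e+05, ∠N ≈ 19.55°
|D| = √(37635² + 38415²) ≈ 53778, ∠D ≈ 134.41°
|H| = 2.913e+05 / 53778 ≈ 5.4167
Gain = 20 log₁₀(5.4167) ≈ 14.67 dB
∠H = 19.55° − 134.41° = -114.86°

Substitute s = j543:
Numerator: 500(j543) + 274500 = 274500 + j271500
Denominator: (j543)^2 + 197(j543) + 390 = -294459 + j106971
|N| = √(274500² + 271500²) ≈ 3.8609e+05, ∠N ≈ 44.69°
|D| = √(294459² + 106971²) ≈ 3.1329e+05, ∠D ≈ 160.03°
|H| = 3.8609e+05 / 3.1329e+05 ≈ 1.2324
Gain = 20 log₁₀(1.2324) ≈ 1.82 dB
∠H = 44.69° − 160.03° = -115.34°

ω = 195: 14.7 dB, -114.9°; ω = 543: 1.8 dB, -115.3°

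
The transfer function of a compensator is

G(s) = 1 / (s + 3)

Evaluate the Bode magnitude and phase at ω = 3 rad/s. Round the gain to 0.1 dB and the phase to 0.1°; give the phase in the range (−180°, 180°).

-12.6 dB, -45.0°

Substitute s = j3:
Numerator: 1 = 1 + j0
Denominator: (j3) + 3 = 3 + j3
|N| = √(1² + 0²) ≈ 1, ∠N ≈ 0.00°
|D| = √(3² + 3²) ≈ 4.2426, ∠D ≈ 45.00°
|G| = 1 / 4.2426 ≈ 0.2357
Gain = 20 log₁₀(0.2357) ≈ -12.55 dB
∠G = 0.00° − 45.00° = -45.00°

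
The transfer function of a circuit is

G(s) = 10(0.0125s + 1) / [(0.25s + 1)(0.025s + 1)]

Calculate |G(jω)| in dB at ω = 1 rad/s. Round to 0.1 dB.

At ω = 1 rad/s:
zero (1 + j1·0.0125) = 1 + j0.0125 → |·| ≈ 1.0001, ∠ ≈ 0.72°
pole (1 + j1·0.25) = 1 + j0.25 → |·| ≈ 1.0308, ∠ ≈ 14.04°
pole (1 + j1·0.025) = 1 + j0.025 → |·| ≈ 1.0003, ∠ ≈ 1.43°
|G| = 10 · 1.0001 / (1.0308 · 1.0003) ≈ 9.6993
Gain = 20 log₁₀(9.6993) ≈ 19.73 dB

19.7 dB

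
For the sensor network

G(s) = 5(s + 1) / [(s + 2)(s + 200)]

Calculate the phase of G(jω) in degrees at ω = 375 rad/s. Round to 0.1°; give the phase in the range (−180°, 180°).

At s = jω = j375:
zero (s+1): 1 + j375 → |·| = √(1²+375²) = √140626 ≈ 375, ∠ = arctan(375/1) ≈ 89.85°
pole (s+2): 2 + j375 → |·| = √(2²+375²) = √140629 ≈ 375.01, ∠ = arctan(375/2) ≈ 89.69°
pole (s+200): 200 + j375 → |·| = √(200²+375²) = √180625 ≈ 425, ∠ = arctan(375/200) ≈ 61.93°
∠G = 89.85° − 151.62° = -61.77°

-61.8°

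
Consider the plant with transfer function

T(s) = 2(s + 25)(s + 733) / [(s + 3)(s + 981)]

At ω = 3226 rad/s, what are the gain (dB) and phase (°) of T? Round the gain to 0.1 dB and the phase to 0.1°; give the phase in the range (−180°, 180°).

At s = jω = j3226:
zero (s+25): 25 + j3226 → |·| = √(25²+3226²) = √10407701 ≈ 3226.1, ∠ = arctan(3226/25) ≈ 89.56°
zero (s+733): 733 + j3226 → |·| = √(733²+3226²) = √10944365 ≈ 3308.2, ∠ = arctan(3226/733) ≈ 77.20°
pole (s+3): 3 + j3226 → |·| = √(3²+3226²) = √10407085 ≈ 3226, ∠ = arctan(3226/3) ≈ 89.95°
pole (s+981): 981 + j3226 → |·| = √(981²+3226²) = √11369437 ≈ 3371.9, ∠ = arctan(3226/981) ≈ 73.09°
|T| = 2 · 1.0673e+07 / 1.0878e+07 ≈ 1.9623
Gain = 20 log₁₀(1.9623) ≈ 5.86 dB
∠T = 166.76° − 163.04° = 3.72°

5.9 dB, 3.7°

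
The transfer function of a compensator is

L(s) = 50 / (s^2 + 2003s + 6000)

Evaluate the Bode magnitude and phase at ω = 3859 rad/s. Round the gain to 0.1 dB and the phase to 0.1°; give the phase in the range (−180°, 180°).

-110.5 dB, -152.6°

Substitute s = j3859:
Numerator: 50 = 50 + j0
Denominator: (j3859)^2 + 2003(j3859) + 6000 = -14885881 + j7729577
|N| = √(50² + 0²) ≈ 50, ∠N ≈ 0.00°
|D| = √(14885881² + 7729577²) ≈ 1.6773e+07, ∠D ≈ 152.56°
|L| = 50 / 1.6773e+07 ≈ 2.981e-06
Gain = 20 log₁₀(2.981e-06) ≈ -110.51 dB
∠L = 0.00° − 152.56° = -152.56°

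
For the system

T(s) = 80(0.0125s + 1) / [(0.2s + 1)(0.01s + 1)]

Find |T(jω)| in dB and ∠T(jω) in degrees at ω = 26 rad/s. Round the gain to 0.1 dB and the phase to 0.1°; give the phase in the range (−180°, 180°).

23.7 dB, -75.7°

At ω = 26 rad/s:
zero (1 + j26·0.0125) = 1 + j0.325 → |·| ≈ 1.0515, ∠ ≈ 18.00°
pole (1 + j26·0.2) = 1 + j5.2 → |·| ≈ 5.2953, ∠ ≈ 79.11°
pole (1 + j26·0.01) = 1 + j0.26 → |·| ≈ 1.0332, ∠ ≈ 14.57°
|T| = 80 · 1.0515 / (5.2953 · 1.0332) ≈ 15.375
Gain = 20 log₁₀(15.375) ≈ 23.74 dB
∠T = (18.00°) − (79.11° + 14.57°) = -75.68°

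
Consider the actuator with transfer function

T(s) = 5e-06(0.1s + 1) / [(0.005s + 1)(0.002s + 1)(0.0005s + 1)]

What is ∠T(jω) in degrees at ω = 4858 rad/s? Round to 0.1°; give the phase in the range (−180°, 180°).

At ω = 4858 rad/s:
zero (1 + j4858·0.1) = 1 + j485.8 → |·| ≈ 485.8, ∠ ≈ 89.88°
pole (1 + j4858·0.005) = 1 + j24.29 → |·| ≈ 24.311, ∠ ≈ 87.64°
pole (1 + j4858·0.002) = 1 + j9.716 → |·| ≈ 9.7673, ∠ ≈ 84.12°
pole (1 + j4858·0.0005) = 1 + j2.429 → |·| ≈ 2.6268, ∠ ≈ 67.62°
∠T = (89.88°) − (87.64° + 84.12° + 67.62°) = -149.50°

-149.5°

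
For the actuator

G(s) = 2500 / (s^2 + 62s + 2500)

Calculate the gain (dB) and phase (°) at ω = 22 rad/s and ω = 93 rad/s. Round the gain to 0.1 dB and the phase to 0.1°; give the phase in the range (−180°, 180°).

At s = jω = j22:
quadratic: (j22)² + 62·j22 + 2500 = 2016 + j1364 → |·| ≈ 2434.1, ∠ ≈ 34.08°
|G| = 2500 / 2434.1 ≈ 1.0271
Gain = 20 log₁₀(1.0271) ≈ 0.23 dB
∠G = 0.00° − 34.08° = -34.08°

At s = jω = j93:
quadratic: (j93)² + 62·j93 + 2500 = -6149 + j5766 → |·| ≈ 8429.5, ∠ ≈ 136.84°
|G| = 2500 / 8429.5 ≈ 0.29658
Gain = 20 log₁₀(0.29658) ≈ -10.56 dB
∠G = 0.00° − 136.84° = -136.84°

ω = 22: 0.2 dB, -34.1°; ω = 93: -10.6 dB, -136.8°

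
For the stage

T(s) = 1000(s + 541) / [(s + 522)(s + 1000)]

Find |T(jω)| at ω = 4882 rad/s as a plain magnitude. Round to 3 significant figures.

At s = jω = j4882:
zero (s+541): 541 + j4882 → |·| = √(541²+4882²) = √24126605 ≈ 4911.9, ∠ = arctan(4882/541) ≈ 83.68°
pole (s+522): 522 + j4882 → |·| = √(522²+4882²) = √24106408 ≈ 4909.8, ∠ = arctan(4882/522) ≈ 83.90°
pole (s+1000): 1000 + j4882 → |·| = √(1000²+4882²) = √24833924 ≈ 4983.4, ∠ = arctan(4882/1000) ≈ 78.42°
|T| = 1000 · 4911.9 / 2.4467e+07 ≈ 0.20076

0.201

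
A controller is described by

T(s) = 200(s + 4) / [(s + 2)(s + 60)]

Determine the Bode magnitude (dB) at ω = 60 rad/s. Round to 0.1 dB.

At s = jω = j60:
zero (s+4): 4 + j60 → |·| = √(4²+60²) = √3616 ≈ 60.133, ∠ = arctan(60/4) ≈ 86.19°
pole (s+2): 2 + j60 → |·| = √(2²+60²) = √3604 ≈ 60.033, ∠ = arctan(60/2) ≈ 88.09°
pole (s+60): 60 + j60 → |·| = √(60²+60²) = √7200 ≈ 84.853, ∠ = arctan(60/60) ≈ 45.00°
|T| = 200 · 60.133 / 5094 ≈ 2.3609
Gain = 20 log₁₀(2.3609) ≈ 7.46 dB

7.5 dB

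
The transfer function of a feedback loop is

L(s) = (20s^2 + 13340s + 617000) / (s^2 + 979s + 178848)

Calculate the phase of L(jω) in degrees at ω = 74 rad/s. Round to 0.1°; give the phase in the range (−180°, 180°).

Substitute s = j74:
Numerator: 20(j74)^2 + 13340(j74) + 617000 = 507480 + j987160
Denominator: (j74)^2 + 979(j74) + 178848 = 173372 + j72446
|N| = √(507480² + 987160²) ≈ 1.11e+06, ∠N ≈ 62.79°
|D| = √(173372² + 72446²) ≈ 1.879e+05, ∠D ≈ 22.68°
∠L = 62.79° − 22.68° = 40.11°

40.1°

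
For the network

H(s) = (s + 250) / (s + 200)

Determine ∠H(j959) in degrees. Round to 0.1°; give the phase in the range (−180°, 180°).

Substitute s = j959:
Numerator: (j959) + 250 = 250 + j959
Denominator: (j959) + 200 = 200 + j959
|N| = √(250² + 959²) ≈ 991.05, ∠N ≈ 75.39°
|D| = √(200² + 959²) ≈ 979.63, ∠D ≈ 78.22°
∠H = 75.39° − 78.22° = -2.83°

-2.8°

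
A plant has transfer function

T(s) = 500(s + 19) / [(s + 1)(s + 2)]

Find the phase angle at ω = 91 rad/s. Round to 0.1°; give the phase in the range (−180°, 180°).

-99.9°

At s = jω = j91:
zero (s+19): 19 + j91 → |·| = √(19²+91²) = √8642 ≈ 92.962, ∠ = arctan(91/19) ≈ 78.21°
pole (s+1): 1 + j91 → |·| = √(1²+91²) = √8282 ≈ 91.005, ∠ = arctan(91/1) ≈ 89.37°
pole (s+2): 2 + j91 → |·| = √(2²+91²) = √8285 ≈ 91.022, ∠ = arctan(91/2) ≈ 88.74°
∠T = 78.21° − 178.11° = -99.90°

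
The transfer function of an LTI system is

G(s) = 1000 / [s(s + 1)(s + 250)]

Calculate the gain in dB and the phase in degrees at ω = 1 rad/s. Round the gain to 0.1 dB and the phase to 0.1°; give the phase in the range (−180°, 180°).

At s = jω = j1:
pole (s+1): 1 + j1 → |·| = √(1²+1²) = √2 ≈ 1.4142, ∠ = arctan(1/1) ≈ 45.00°
pole (s+250): 250 + j1 → |·| = √(250²+1²) = √62501 ≈ 250, ∠ = arctan(1/250) ≈ 0.23°
pole at origin: |s| = 1, ∠ = 90.00° (in denominator)
|G| = 1000 / 353.55 ≈ 2.8285
Gain = 20 log₁₀(2.8285) ≈ 9.03 dB
∠G = 0.00° − 135.23° = -135.23°

9.0 dB, -135.2°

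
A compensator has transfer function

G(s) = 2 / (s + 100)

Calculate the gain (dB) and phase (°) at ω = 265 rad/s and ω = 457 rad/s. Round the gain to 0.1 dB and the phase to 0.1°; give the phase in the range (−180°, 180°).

ω = 265: -43.0 dB, -69.3°; ω = 457: -47.4 dB, -77.7°

At s = jω = j265:
pole (s+100): 100 + j265 → |·| = √(100²+265²) = √80225 ≈ 283.24, ∠ = arctan(265/100) ≈ 69.33°
|G| = 2 / 283.24 ≈ 0.0070611
Gain = 20 log₁₀(0.0070611) ≈ -43.02 dB
∠G = 0.00° − 69.33° = -69.33°

At s = jω = j457:
pole (s+100): 100 + j457 → |·| = √(100²+457²) = √218849 ≈ 467.81, ∠ = arctan(457/100) ≈ 77.66°
|G| = 2 / 467.81 ≈ 0.0042752
Gain = 20 log₁₀(0.0042752) ≈ -47.38 dB
∠G = 0.00° − 77.66° = -77.66°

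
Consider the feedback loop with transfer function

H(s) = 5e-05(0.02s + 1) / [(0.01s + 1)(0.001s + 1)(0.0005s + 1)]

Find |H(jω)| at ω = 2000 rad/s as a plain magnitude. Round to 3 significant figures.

At ω = 2000 rad/s:
zero (1 + j2000·0.02) = 1 + j40 → |·| ≈ 40.012, ∠ ≈ 88.57°
pole (1 + j2000·0.01) = 1 + j20 → |·| ≈ 20.025, ∠ ≈ 87.14°
pole (1 + j2000·0.001) = 1 + j2 → |·| ≈ 2.2361, ∠ ≈ 63.43°
pole (1 + j2000·0.0005) = 1 + j1 → |·| ≈ 1.4142, ∠ ≈ 45.00°
|H| = 5e-05 · 40.012 / (20.025 · 2.2361 · 1.4142) ≈ 3.1593e-05

3.16e-05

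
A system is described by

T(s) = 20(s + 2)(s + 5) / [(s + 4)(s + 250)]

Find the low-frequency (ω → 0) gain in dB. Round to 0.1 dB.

T(0) = 20·2·5 / (4·250) = 0.2
20 log₁₀(0.2) ≈ -13.98 dB

-14.0 dB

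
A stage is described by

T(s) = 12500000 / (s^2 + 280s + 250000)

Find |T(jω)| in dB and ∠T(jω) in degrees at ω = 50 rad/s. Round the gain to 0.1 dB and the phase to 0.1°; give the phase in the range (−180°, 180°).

At s = jω = j50:
quadratic: (j50)² + 280·j50 + 250000 = 247500 + j14000 → |·| ≈ 2.479e+05, ∠ ≈ 3.24°
|T| = 12500000 / 2.479e+05 ≈ 50.424
Gain = 20 log₁₀(50.424) ≈ 34.05 dB
∠T = 0.00° − 3.24° = -3.24°

34.1 dB, -3.2°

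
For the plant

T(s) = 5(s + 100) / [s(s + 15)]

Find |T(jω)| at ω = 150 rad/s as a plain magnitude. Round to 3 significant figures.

At s = jω = j150:
zero (s+100): 100 + j150 → |·| = √(100²+150²) = √32500 ≈ 180.28, ∠ = arctan(150/100) ≈ 56.31°
pole (s+15): 15 + j150 → |·| = √(15²+150²) = √22725 ≈ 150.75, ∠ = arctan(150/15) ≈ 84.29°
pole at origin: |s| = 150, ∠ = 90.00° (in denominator)
|T| = 5 · 180.28 / 22612 ≈ 0.039864

0.0399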